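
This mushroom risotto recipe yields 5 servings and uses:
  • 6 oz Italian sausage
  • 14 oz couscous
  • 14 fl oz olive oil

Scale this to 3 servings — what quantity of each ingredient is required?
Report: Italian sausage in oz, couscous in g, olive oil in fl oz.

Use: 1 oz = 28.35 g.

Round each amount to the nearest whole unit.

Italian sausage: 4 oz; couscous: 238 g; olive oil: 8 fl oz

Scaling factor: 3/5 = 0.6.
Italian sausage: 6 oz × 3/5 ≈ 4 oz
couscous: 14 oz × 3/5 × 28.35 g/oz ≈ 238 g
olive oil: 14 fl oz × 3/5 ≈ 8 fl oz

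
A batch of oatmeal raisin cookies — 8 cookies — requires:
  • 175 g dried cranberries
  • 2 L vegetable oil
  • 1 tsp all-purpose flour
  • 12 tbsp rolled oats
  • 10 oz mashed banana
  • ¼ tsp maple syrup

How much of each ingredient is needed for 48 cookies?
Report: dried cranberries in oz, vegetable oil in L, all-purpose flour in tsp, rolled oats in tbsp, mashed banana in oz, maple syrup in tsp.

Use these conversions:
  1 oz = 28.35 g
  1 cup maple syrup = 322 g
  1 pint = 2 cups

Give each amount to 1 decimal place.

Scaling factor: 48/8 = 6.
dried cranberries: 175 g × 6 ÷ 28.35 g/oz ≈ 37.0 oz
vegetable oil: 2 L × 6 = 12.0 L
all-purpose flour: 1 tsp × 6 = 6.0 tsp
rolled oats: 12 tbsp × 6 = 72.0 tbsp
mashed banana: 10 oz × 6 = 60.0 oz
maple syrup: 0.25 tsp × 6 = 1.5 tsp

dried cranberries: 37.0 oz; vegetable oil: 12.0 L; all-purpose flour: 6.0 tsp; rolled oats: 72.0 tbsp; mashed banana: 60.0 oz; maple syrup: 1.5 tsp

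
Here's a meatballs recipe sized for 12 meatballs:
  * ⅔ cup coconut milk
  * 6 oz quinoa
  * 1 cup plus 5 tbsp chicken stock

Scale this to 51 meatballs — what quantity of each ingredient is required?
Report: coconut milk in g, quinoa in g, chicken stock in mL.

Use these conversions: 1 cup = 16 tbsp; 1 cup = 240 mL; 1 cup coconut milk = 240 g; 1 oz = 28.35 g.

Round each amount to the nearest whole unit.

Scaling factor: 51/12 = 17/4 = 4.25.
coconut milk: 2/3 cup × 17/4 × 240 g/cup = 680 g
quinoa: 6 oz × 17/4 × 28.35 g/oz ≈ 723 g
chicken stock: (1 cup + 5 tbsp = 1.3125 cup) × 17/4 × 240 mL/cup ≈ 1339 mL

coconut milk: 680 g; quinoa: 723 g; chicken stock: 1339 mL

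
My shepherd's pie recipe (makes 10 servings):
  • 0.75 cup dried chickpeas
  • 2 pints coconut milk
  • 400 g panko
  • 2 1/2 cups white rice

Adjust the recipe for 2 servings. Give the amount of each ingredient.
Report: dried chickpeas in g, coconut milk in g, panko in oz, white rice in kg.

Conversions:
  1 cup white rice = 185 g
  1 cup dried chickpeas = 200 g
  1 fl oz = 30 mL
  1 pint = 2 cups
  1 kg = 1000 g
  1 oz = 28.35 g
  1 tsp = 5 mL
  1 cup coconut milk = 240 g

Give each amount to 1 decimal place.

dried chickpeas: 30.0 g; coconut milk: 192.0 g; panko: 2.8 oz; white rice: 0.1 kg

Scaling factor: 2/10 = 1/5 = 0.2.
dried chickpeas: 0.75 cup × 1/5 × 200 g/cup = 30.0 g
coconut milk: 2 pint × 1/5 × 2 cup/pint × 240 g/cup = 192.0 g
panko: 400 g × 1/5 ÷ 28.35 g/oz ≈ 2.8 oz
white rice: 2.5 cup × 1/5 × 185 g/cup ÷ 1000 g/kg ≈ 0.1 kg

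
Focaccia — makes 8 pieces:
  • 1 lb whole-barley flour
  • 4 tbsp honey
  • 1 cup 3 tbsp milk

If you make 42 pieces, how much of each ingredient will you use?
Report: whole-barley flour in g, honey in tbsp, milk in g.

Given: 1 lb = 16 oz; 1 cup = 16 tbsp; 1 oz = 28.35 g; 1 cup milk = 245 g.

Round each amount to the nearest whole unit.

Scaling factor: 42/8 = 21/4 = 5.25.
whole-barley flour: 1 lb × 21/4 × 16 oz/lb × 28.35 g/oz ≈ 2381 g
honey: 4 tbsp × 21/4 = 21 tbsp
milk: (1 cup + 3 tbsp = 1.1875 cup) × 21/4 × 245 g/cup ≈ 1527 g

whole-barley flour: 2381 g; honey: 21 tbsp; milk: 1527 g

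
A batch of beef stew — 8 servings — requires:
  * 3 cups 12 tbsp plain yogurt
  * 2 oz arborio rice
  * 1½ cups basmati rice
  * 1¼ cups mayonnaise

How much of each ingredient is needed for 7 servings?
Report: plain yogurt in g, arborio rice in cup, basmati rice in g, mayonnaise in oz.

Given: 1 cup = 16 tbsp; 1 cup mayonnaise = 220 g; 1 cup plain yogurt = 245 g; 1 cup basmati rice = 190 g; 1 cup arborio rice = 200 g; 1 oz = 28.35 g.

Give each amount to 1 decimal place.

Scaling factor: 7/8 = 0.875.
plain yogurt: (3 cup + 12 tbsp = 3.75 cup) × 7/8 × 245 g/cup ≈ 803.9 g
arborio rice: 2 oz × 7/8 × 28.35 g/oz ÷ 200 g/cup ≈ 0.2 cup
basmati rice: 1.5 cup × 7/8 × 190 g/cup ≈ 249.4 g
mayonnaise: 1.25 cup × 7/8 × 220 g/cup ÷ 28.35 g/oz ≈ 8.5 oz

plain yogurt: 803.9 g; arborio rice: 0.2 cup; basmati rice: 249.4 g; mayonnaise: 8.5 oz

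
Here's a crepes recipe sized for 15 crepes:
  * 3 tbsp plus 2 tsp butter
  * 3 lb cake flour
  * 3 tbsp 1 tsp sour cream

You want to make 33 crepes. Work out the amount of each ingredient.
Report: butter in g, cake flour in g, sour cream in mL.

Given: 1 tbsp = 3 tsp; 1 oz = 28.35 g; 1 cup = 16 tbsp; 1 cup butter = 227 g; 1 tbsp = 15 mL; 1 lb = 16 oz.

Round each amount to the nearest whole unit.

butter: 114 g; cake flour: 2994 g; sour cream: 110 mL

Scaling factor: 33/15 = 11/5 = 2.2.
butter: (3 tbsp + 2 tsp = 11/3 tbsp) × 11/5 ÷ 16 tbsp/cup × 227 g/cup ≈ 114 g
cake flour: 3 lb × 11/5 × 16 oz/lb × 28.35 g/oz ≈ 2994 g
sour cream: (3 tbsp + 1 tsp = 10/3 tbsp) × 11/5 × 15 mL/tbsp = 110 mL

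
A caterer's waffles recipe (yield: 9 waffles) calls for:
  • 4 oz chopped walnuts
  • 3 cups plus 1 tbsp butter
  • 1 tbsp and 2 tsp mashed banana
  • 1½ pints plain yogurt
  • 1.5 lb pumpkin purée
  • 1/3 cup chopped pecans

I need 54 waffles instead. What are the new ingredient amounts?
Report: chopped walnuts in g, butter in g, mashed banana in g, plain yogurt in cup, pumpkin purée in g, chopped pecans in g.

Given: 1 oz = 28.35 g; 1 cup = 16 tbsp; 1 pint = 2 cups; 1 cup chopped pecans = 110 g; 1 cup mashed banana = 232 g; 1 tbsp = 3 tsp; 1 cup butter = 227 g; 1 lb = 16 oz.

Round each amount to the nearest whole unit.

chopped walnuts: 680 g; butter: 4171 g; mashed banana: 145 g; plain yogurt: 18 cup; pumpkin purée: 4082 g; chopped pecans: 220 g

Scaling factor: 54/9 = 6.
chopped walnuts: 4 oz × 6 × 28.35 g/oz ≈ 680 g
butter: (3 cup + 1 tbsp = 3.0625 cup) × 6 × 227 g/cup ≈ 4171 g
mashed banana: (1 tbsp + 2 tsp = 5/3 tbsp) × 6 ÷ 16 tbsp/cup × 232 g/cup = 145 g
plain yogurt: 1.5 pint × 6 × 2 cup/pint = 18 cup
pumpkin purée: 1.5 lb × 6 × 16 oz/lb × 28.35 g/oz ≈ 4082 g
chopped pecans: 1/3 cup × 6 × 110 g/cup = 220 g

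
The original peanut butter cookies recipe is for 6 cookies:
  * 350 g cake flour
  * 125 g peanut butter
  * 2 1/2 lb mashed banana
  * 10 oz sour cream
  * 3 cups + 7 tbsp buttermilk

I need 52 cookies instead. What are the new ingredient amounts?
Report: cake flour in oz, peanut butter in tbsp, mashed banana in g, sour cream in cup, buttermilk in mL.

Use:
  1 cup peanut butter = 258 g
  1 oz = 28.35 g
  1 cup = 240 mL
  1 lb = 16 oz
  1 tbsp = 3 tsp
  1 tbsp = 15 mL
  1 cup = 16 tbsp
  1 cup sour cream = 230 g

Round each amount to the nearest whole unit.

Scaling factor: 52/6 = 26/3.
cake flour: 350 g × 26/3 ÷ 28.35 g/oz ≈ 107 oz
peanut butter: 125 g × 26/3 ÷ 258 g/cup × 16 tbsp/cup ≈ 67 tbsp
mashed banana: 2.5 lb × 26/3 × 16 oz/lb × 28.35 g/oz = 9828 g
sour cream: 10 oz × 26/3 × 28.35 g/oz ÷ 230 g/cup ≈ 11 cup
buttermilk: (3 cup + 7 tbsp = 3.4375 cup) × 26/3 × 240 mL/cup = 7150 mL

cake flour: 107 oz; peanut butter: 67 tbsp; mashed banana: 9828 g; sour cream: 11 cup; buttermilk: 7150 mL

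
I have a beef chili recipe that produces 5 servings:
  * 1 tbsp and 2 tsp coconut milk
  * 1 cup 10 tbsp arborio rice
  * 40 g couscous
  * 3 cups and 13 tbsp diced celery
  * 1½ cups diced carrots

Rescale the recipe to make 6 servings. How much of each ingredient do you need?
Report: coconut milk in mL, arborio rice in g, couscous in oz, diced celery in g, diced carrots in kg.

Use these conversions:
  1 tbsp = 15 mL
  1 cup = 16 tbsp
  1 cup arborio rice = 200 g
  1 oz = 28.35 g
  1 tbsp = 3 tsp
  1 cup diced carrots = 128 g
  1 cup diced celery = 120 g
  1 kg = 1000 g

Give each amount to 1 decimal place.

Scaling factor: 6/5 = 1.2.
coconut milk: (1 tbsp + 2 tsp = 5/3 tbsp) × 6/5 × 15 mL/tbsp = 30.0 mL
arborio rice: (1 cup + 10 tbsp = 1.625 cup) × 6/5 × 200 g/cup = 390.0 g
couscous: 40 g × 6/5 ÷ 28.35 g/oz ≈ 1.7 oz
diced celery: (3 cup + 13 tbsp = 3.8125 cup) × 6/5 × 120 g/cup = 549.0 g
diced carrots: 1.5 cup × 6/5 × 128 g/cup ÷ 1000 g/kg ≈ 0.2 kg

coconut milk: 30.0 mL; arborio rice: 390.0 g; couscous: 1.7 oz; diced celery: 549.0 g; diced carrots: 0.2 kg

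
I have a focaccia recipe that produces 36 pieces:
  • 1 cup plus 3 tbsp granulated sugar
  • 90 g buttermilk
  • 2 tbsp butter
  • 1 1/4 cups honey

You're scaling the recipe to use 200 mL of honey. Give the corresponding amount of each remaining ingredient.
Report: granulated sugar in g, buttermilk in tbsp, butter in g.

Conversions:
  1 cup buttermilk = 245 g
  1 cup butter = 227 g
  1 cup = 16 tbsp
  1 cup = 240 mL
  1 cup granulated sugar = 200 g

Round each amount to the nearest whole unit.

granulated sugar: 158 g; buttermilk: 4 tbsp; butter: 19 g

The original recipe has 300 mL of honey, so the scaling factor is 200 ÷ 300 = 2/3.
granulated sugar: (1 cup + 3 tbsp = 1.1875 cup) × 2/3 × 200 g/cup ≈ 158 g
buttermilk: 90 g × 2/3 ÷ 245 g/cup × 16 tbsp/cup ≈ 4 tbsp
butter: 2 tbsp × 2/3 ÷ 16 tbsp/cup × 227 g/cup ≈ 19 g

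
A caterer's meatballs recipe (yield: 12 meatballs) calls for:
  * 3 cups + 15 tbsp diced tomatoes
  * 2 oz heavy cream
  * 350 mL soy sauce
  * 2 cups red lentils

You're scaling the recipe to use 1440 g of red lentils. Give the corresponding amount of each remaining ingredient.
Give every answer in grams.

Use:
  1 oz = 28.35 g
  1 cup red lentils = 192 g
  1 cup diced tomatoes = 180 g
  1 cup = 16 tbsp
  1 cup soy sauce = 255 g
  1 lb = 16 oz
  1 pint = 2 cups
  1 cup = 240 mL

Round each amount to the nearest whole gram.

diced tomatoes: 2658 g; heavy cream: 213 g; soy sauce: 1395 g

The original recipe has 384 g of red lentils, so the scaling factor is 1440 ÷ 384 = 15/4 = 3.75.
diced tomatoes: (3 cup + 15 tbsp = 3.9375 cup) × 15/4 × 180 g/cup ≈ 2658 g
heavy cream: 2 oz × 15/4 × 28.35 g/oz ≈ 213 g
soy sauce: 350 mL × 15/4 ÷ 240 mL/cup × 255 g/cup ≈ 1395 g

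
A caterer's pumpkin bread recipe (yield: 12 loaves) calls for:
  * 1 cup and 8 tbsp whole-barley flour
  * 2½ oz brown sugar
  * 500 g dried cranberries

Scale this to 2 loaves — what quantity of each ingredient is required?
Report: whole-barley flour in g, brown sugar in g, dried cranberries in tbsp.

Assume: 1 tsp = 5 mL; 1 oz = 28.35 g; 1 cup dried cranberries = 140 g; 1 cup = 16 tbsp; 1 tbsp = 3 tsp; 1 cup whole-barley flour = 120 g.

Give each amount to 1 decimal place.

whole-barley flour: 30.0 g; brown sugar: 11.8 g; dried cranberries: 9.5 tbsp

Scaling factor: 2/12 = 1/6.
whole-barley flour: (1 cup + 8 tbsp = 1.5 cup) × 1/6 × 120 g/cup = 30.0 g
brown sugar: 2.5 oz × 1/6 × 28.35 g/oz ≈ 11.8 g
dried cranberries: 500 g × 1/6 ÷ 140 g/cup × 16 tbsp/cup ≈ 9.5 tbsp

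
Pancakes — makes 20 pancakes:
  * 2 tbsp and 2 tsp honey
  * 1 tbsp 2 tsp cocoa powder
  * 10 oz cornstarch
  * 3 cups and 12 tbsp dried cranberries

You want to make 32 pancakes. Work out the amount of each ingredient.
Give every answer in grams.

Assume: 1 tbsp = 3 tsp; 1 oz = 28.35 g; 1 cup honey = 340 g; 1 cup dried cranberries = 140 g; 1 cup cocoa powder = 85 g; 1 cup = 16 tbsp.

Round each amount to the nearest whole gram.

Scaling factor: 32/20 = 8/5 = 1.6.
honey: (2 tbsp + 2 tsp = 8/3 tbsp) × 8/5 ÷ 16 tbsp/cup × 340 g/cup ≈ 91 g
cocoa powder: (1 tbsp + 2 tsp = 5/3 tbsp) × 8/5 ÷ 16 tbsp/cup × 85 g/cup ≈ 14 g
cornstarch: 10 oz × 8/5 × 28.35 g/oz ≈ 454 g
dried cranberries: (3 cup + 12 tbsp = 3.75 cup) × 8/5 × 140 g/cup = 840 g

honey: 91 g; cocoa powder: 14 g; cornstarch: 454 g; dried cranberries: 840 g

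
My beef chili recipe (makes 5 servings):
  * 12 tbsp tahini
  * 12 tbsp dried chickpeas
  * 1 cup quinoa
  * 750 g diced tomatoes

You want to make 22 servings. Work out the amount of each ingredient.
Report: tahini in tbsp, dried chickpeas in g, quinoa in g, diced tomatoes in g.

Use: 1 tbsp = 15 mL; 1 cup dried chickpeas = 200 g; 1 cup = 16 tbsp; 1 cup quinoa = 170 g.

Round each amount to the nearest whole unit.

tahini: 53 tbsp; dried chickpeas: 660 g; quinoa: 748 g; diced tomatoes: 3300 g

Scaling factor: 22/5 = 4.4.
tahini: 12 tbsp × 22/5 ≈ 53 tbsp
dried chickpeas: 12 tbsp × 22/5 ÷ 16 tbsp/cup × 200 g/cup = 660 g
quinoa: 1 cup × 22/5 × 170 g/cup = 748 g
diced tomatoes: 750 g × 22/5 = 3300 g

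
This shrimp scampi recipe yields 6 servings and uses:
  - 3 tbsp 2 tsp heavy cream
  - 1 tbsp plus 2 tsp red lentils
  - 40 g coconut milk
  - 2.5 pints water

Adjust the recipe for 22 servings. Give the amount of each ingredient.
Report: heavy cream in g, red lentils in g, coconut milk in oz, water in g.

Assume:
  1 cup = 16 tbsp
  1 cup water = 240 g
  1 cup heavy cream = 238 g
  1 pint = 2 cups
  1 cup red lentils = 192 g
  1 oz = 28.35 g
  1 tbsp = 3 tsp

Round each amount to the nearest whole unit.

heavy cream: 200 g; red lentils: 73 g; coconut milk: 5 oz; water: 4400 g

Scaling factor: 22/6 = 11/3.
heavy cream: (3 tbsp + 2 tsp = 11/3 tbsp) × 11/3 ÷ 16 tbsp/cup × 238 g/cup ≈ 200 g
red lentils: (1 tbsp + 2 tsp = 5/3 tbsp) × 11/3 ÷ 16 tbsp/cup × 192 g/cup ≈ 73 g
coconut milk: 40 g × 11/3 ÷ 28.35 g/oz ≈ 5 oz
water: 2.5 pint × 11/3 × 2 cup/pint × 240 g/cup = 4400 g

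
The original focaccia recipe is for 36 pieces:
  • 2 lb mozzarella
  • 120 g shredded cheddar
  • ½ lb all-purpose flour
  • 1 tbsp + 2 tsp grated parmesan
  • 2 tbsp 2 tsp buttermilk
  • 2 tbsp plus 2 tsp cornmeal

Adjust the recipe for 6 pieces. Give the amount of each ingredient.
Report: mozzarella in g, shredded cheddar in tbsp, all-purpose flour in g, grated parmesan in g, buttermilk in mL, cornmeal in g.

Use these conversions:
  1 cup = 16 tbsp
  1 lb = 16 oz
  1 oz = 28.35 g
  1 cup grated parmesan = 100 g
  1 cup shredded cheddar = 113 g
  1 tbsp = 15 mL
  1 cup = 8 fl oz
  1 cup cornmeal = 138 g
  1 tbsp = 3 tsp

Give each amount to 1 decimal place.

Scaling factor: 6/36 = 1/6.
mozzarella: 2 lb × 1/6 × 16 oz/lb × 28.35 g/oz = 151.2 g
shredded cheddar: 120 g × 1/6 ÷ 113 g/cup × 16 tbsp/cup ≈ 2.8 tbsp
all-purpose flour: 0.5 lb × 1/6 × 16 oz/lb × 28.35 g/oz = 37.8 g
grated parmesan: (1 tbsp + 2 tsp = 5/3 tbsp) × 1/6 ÷ 16 tbsp/cup × 100 g/cup ≈ 1.7 g
buttermilk: (2 tbsp + 2 tsp = 8/3 tbsp) × 1/6 × 15 mL/tbsp ≈ 6.7 mL
cornmeal: (2 tbsp + 2 tsp = 8/3 tbsp) × 1/6 ÷ 16 tbsp/cup × 138 g/cup ≈ 3.8 g

mozzarella: 151.2 g; shredded cheddar: 2.8 tbsp; all-purpose flour: 37.8 g; grated parmesan: 1.7 g; buttermilk: 6.7 mL; cornmeal: 3.8 g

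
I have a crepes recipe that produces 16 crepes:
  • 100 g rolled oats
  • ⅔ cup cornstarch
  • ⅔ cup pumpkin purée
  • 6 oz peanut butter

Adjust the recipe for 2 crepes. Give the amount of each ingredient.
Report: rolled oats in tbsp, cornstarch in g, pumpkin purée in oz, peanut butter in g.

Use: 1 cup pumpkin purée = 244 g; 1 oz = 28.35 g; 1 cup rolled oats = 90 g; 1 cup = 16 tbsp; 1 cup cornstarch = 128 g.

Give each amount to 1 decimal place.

Scaling factor: 2/16 = 1/8 = 0.125.
rolled oats: 100 g × 1/8 ÷ 90 g/cup × 16 tbsp/cup ≈ 2.2 tbsp
cornstarch: 2/3 cup × 1/8 × 128 g/cup ≈ 10.7 g
pumpkin purée: 2/3 cup × 1/8 × 244 g/cup ÷ 28.35 g/oz ≈ 0.7 oz
peanut butter: 6 oz × 1/8 × 28.35 g/oz ≈ 21.3 g

rolled oats: 2.2 tbsp; cornstarch: 10.7 g; pumpkin purée: 0.7 oz; peanut butter: 21.3 g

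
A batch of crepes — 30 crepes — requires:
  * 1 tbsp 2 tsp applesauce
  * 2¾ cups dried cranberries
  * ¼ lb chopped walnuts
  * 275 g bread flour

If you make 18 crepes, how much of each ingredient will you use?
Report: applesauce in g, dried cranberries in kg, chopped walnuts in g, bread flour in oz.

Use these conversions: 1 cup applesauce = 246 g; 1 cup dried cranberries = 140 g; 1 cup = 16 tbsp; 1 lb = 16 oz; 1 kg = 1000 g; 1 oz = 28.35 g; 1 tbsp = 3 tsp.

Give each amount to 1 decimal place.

Scaling factor: 18/30 = 3/5 = 0.6.
applesauce: (1 tbsp + 2 tsp = 5/3 tbsp) × 3/5 ÷ 16 tbsp/cup × 246 g/cup ≈ 15.4 g
dried cranberries: 2.75 cup × 3/5 × 140 g/cup ÷ 1000 g/kg ≈ 0.2 kg
chopped walnuts: 0.25 lb × 3/5 × 16 oz/lb × 28.35 g/oz ≈ 68.0 g
bread flour: 275 g × 3/5 ÷ 28.35 g/oz ≈ 5.8 oz

applesauce: 15.4 g; dried cranberries: 0.2 kg; chopped walnuts: 68.0 g; bread flour: 5.8 oz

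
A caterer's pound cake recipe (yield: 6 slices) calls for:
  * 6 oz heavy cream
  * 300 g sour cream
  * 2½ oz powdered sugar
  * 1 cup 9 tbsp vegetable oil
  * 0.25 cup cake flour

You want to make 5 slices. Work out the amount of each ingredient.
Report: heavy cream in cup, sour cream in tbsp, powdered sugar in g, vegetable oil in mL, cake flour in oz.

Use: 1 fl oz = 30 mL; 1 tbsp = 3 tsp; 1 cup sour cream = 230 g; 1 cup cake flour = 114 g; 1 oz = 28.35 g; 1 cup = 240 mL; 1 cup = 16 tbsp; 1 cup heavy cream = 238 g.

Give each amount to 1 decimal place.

heavy cream: 0.6 cup; sour cream: 17.4 tbsp; powdered sugar: 59.1 g; vegetable oil: 312.5 mL; cake flour: 0.8 oz

Scaling factor: 5/6.
heavy cream: 6 oz × 5/6 × 28.35 g/oz ÷ 238 g/cup ≈ 0.6 cup
sour cream: 300 g × 5/6 ÷ 230 g/cup × 16 tbsp/cup ≈ 17.4 tbsp
powdered sugar: 2.5 oz × 5/6 × 28.35 g/oz ≈ 59.1 g
vegetable oil: (1 cup + 9 tbsp = 1.5625 cup) × 5/6 × 240 mL/cup = 312.5 mL
cake flour: 0.25 cup × 5/6 × 114 g/cup ÷ 28.35 g/oz ≈ 0.8 oz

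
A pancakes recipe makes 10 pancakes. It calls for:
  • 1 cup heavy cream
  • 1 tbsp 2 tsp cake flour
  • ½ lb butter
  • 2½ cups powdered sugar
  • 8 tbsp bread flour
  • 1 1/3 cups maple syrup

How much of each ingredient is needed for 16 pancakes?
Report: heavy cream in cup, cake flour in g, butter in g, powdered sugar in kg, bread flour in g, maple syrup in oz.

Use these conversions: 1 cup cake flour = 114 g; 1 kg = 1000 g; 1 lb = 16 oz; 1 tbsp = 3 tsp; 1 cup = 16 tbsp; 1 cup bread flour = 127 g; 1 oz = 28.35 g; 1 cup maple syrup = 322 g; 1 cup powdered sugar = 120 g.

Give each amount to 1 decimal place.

Scaling factor: 16/10 = 8/5 = 1.6.
heavy cream: 1 cup × 8/5 = 1.6 cup
cake flour: (1 tbsp + 2 tsp = 5/3 tbsp) × 8/5 ÷ 16 tbsp/cup × 114 g/cup = 19.0 g
butter: 0.5 lb × 8/5 × 16 oz/lb × 28.35 g/oz ≈ 362.9 g
powdered sugar: 2.5 cup × 8/5 × 120 g/cup ÷ 1000 g/kg ≈ 0.5 kg
bread flour: 8 tbsp × 8/5 ÷ 16 tbsp/cup × 127 g/cup = 101.6 g
maple syrup: 4/3 cup × 8/5 × 322 g/cup ÷ 28.35 g/oz ≈ 24.2 oz

heavy cream: 1.6 cup; cake flour: 19.0 g; butter: 362.9 g; powdered sugar: 0.5 kg; bread flour: 101.6 g; maple syrup: 24.2 oz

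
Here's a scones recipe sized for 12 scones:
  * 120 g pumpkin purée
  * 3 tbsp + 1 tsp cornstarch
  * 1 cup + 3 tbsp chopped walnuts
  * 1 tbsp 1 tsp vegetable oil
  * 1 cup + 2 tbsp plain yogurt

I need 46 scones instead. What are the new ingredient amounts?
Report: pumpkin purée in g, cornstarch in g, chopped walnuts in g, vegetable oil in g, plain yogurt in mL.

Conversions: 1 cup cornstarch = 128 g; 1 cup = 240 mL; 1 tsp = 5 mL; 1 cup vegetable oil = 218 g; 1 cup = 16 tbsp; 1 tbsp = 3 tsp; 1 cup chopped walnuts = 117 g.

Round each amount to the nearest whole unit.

Scaling factor: 46/12 = 23/6.
pumpkin purée: 120 g × 23/6 = 460 g
cornstarch: (3 tbsp + 1 tsp = 10/3 tbsp) × 23/6 ÷ 16 tbsp/cup × 128 g/cup ≈ 102 g
chopped walnuts: (1 cup + 3 tbsp = 1.1875 cup) × 23/6 × 117 g/cup ≈ 533 g
vegetable oil: (1 tbsp + 1 tsp = 4/3 tbsp) × 23/6 ÷ 16 tbsp/cup × 218 g/cup ≈ 70 g
plain yogurt: (1 cup + 2 tbsp = 1.125 cup) × 23/6 × 240 mL/cup = 1035 mL

pumpkin purée: 460 g; cornstarch: 102 g; chopped walnuts: 533 g; vegetable oil: 70 g; plain yogurt: 1035 mL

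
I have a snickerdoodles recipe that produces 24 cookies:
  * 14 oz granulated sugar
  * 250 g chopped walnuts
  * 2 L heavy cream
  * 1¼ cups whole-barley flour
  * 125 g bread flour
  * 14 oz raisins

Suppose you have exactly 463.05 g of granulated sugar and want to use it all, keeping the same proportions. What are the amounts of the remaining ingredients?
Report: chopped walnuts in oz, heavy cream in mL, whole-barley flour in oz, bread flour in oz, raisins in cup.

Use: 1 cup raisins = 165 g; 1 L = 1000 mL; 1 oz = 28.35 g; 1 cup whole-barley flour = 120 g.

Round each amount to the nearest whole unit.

chopped walnuts: 10 oz; heavy cream: 2333 mL; whole-barley flour: 6 oz; bread flour: 5 oz; raisins: 3 cup

The original recipe has 396.9 g of granulated sugar, so the scaling factor is 463.05 ÷ 396.9 = 7/6.
chopped walnuts: 250 g × 7/6 ÷ 28.35 g/oz ≈ 10 oz
heavy cream: 2 L × 7/6 × 1000 mL/L ≈ 2333 mL
whole-barley flour: 1.25 cup × 7/6 × 120 g/cup ÷ 28.35 g/oz ≈ 6 oz
bread flour: 125 g × 7/6 ÷ 28.35 g/oz ≈ 5 oz
raisins: 14 oz × 7/6 × 28.35 g/oz ÷ 165 g/cup ≈ 3 cup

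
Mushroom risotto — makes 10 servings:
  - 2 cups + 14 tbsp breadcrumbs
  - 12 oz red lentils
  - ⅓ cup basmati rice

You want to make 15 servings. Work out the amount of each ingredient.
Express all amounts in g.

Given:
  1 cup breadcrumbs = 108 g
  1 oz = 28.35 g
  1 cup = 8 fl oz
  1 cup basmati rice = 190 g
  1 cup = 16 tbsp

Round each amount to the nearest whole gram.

Scaling factor: 15/10 = 3/2 = 1.5.
breadcrumbs: (2 cup + 14 tbsp = 2.875 cup) × 3/2 × 108 g/cup ≈ 466 g
red lentils: 12 oz × 3/2 × 28.35 g/oz ≈ 510 g
basmati rice: 1/3 cup × 3/2 × 190 g/cup = 95 g

breadcrumbs: 466 g; red lentils: 510 g; basmati rice: 95 g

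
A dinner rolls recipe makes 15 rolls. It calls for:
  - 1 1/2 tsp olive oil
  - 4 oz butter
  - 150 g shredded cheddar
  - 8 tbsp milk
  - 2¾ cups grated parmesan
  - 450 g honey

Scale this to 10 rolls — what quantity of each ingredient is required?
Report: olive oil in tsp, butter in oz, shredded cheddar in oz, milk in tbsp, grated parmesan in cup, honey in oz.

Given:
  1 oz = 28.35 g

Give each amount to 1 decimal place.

olive oil: 1.0 tsp; butter: 2.7 oz; shredded cheddar: 3.5 oz; milk: 5.3 tbsp; grated parmesan: 1.8 cup; honey: 10.6 oz

Scaling factor: 10/15 = 2/3.
olive oil: 1.5 tsp × 2/3 = 1.0 tsp
butter: 4 oz × 2/3 ≈ 2.7 oz
shredded cheddar: 150 g × 2/3 ÷ 28.35 g/oz ≈ 3.5 oz
milk: 8 tbsp × 2/3 ≈ 5.3 tbsp
grated parmesan: 2.75 cup × 2/3 ≈ 1.8 cup
honey: 450 g × 2/3 ÷ 28.35 g/oz ≈ 10.6 oz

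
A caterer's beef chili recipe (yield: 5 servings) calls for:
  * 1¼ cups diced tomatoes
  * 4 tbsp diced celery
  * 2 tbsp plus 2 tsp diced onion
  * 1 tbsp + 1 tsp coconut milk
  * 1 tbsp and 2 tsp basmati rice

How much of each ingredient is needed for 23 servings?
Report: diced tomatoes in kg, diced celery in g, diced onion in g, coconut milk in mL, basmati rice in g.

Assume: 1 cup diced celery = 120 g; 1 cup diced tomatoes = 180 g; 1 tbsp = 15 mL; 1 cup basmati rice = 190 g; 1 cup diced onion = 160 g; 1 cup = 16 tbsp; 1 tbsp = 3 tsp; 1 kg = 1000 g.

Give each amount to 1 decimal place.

diced tomatoes: 1.0 kg; diced celery: 138.0 g; diced onion: 122.7 g; coconut milk: 92.0 mL; basmati rice: 91.0 g

Scaling factor: 23/5 = 4.6.
diced tomatoes: 1.25 cup × 23/5 × 180 g/cup ÷ 1000 g/kg ≈ 1.0 kg
diced celery: 4 tbsp × 23/5 ÷ 16 tbsp/cup × 120 g/cup = 138.0 g
diced onion: (2 tbsp + 2 tsp = 8/3 tbsp) × 23/5 ÷ 16 tbsp/cup × 160 g/cup ≈ 122.7 g
coconut milk: (1 tbsp + 1 tsp = 4/3 tbsp) × 23/5 × 15 mL/tbsp = 92.0 mL
basmati rice: (1 tbsp + 2 tsp = 5/3 tbsp) × 23/5 ÷ 16 tbsp/cup × 190 g/cup ≈ 91.0 g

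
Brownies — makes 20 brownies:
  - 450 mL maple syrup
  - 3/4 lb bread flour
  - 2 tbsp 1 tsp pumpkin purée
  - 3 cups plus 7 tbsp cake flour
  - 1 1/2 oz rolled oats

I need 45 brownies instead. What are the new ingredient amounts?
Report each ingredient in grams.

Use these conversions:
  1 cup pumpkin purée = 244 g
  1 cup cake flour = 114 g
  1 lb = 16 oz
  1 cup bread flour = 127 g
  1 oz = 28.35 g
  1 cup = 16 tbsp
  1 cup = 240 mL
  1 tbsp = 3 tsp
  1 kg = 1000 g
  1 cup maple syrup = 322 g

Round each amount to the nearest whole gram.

maple syrup: 1358 g; bread flour: 765 g; pumpkin purée: 80 g; cake flour: 882 g; rolled oats: 96 g

Scaling factor: 45/20 = 9/4 = 2.25.
maple syrup: 450 mL × 9/4 ÷ 240 mL/cup × 322 g/cup ≈ 1358 g
bread flour: 0.75 lb × 9/4 × 16 oz/lb × 28.35 g/oz ≈ 765 g
pumpkin purée: (2 tbsp + 1 tsp = 7/3 tbsp) × 9/4 ÷ 16 tbsp/cup × 244 g/cup ≈ 80 g
cake flour: (3 cup + 7 tbsp = 3.4375 cup) × 9/4 × 114 g/cup ≈ 882 g
rolled oats: 1.5 oz × 9/4 × 28.35 g/oz ≈ 96 g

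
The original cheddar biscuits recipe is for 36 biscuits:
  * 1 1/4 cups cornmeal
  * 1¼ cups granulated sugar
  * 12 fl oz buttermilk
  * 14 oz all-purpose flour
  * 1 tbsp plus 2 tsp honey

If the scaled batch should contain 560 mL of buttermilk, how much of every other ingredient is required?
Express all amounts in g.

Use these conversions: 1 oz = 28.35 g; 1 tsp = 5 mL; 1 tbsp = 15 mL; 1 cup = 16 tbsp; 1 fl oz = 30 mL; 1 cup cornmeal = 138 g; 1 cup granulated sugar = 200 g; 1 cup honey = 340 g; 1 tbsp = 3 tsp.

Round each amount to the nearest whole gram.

cornmeal: 268 g; granulated sugar: 389 g; all-purpose flour: 617 g; honey: 55 g

The original recipe has 360 mL of buttermilk, so the scaling factor is 560 ÷ 360 = 14/9.
cornmeal: 1.25 cup × 14/9 × 138 g/cup ≈ 268 g
granulated sugar: 1.25 cup × 14/9 × 200 g/cup ≈ 389 g
all-purpose flour: 14 oz × 14/9 × 28.35 g/oz ≈ 617 g
honey: (1 tbsp + 2 tsp = 5/3 tbsp) × 14/9 ÷ 16 tbsp/cup × 340 g/cup ≈ 55 g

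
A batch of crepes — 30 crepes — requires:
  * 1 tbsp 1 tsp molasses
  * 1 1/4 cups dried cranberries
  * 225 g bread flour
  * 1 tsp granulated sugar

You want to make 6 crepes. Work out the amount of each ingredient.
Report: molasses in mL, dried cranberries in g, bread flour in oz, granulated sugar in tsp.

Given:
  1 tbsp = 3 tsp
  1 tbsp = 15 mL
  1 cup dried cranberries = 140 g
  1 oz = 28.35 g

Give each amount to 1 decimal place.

Scaling factor: 6/30 = 1/5 = 0.2.
molasses: (1 tbsp + 1 tsp = 4/3 tbsp) × 1/5 × 15 mL/tbsp = 4.0 mL
dried cranberries: 1.25 cup × 1/5 × 140 g/cup = 35.0 g
bread flour: 225 g × 1/5 ÷ 28.35 g/oz ≈ 1.6 oz
granulated sugar: 1 tsp × 1/5 = 0.2 tsp

molasses: 4.0 mL; dried cranberries: 35.0 g; bread flour: 1.6 oz; granulated sugar: 0.2 tsp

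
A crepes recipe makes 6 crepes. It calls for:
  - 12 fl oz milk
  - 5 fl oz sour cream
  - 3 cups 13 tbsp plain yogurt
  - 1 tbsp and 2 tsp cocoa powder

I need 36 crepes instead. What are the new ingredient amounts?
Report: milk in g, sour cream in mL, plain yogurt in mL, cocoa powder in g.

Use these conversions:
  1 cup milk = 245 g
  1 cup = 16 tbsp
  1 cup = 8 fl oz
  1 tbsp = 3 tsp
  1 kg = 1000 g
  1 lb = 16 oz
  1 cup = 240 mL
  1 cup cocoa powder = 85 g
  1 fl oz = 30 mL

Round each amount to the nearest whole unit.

milk: 2205 g; sour cream: 900 mL; plain yogurt: 5490 mL; cocoa powder: 53 g

Scaling factor: 36/6 = 6.
milk: 12 fl oz × 6 ÷ 8 fl oz/cup × 245 g/cup = 2205 g
sour cream: 5 fl oz × 6 × 30 mL/fl oz = 900 mL
plain yogurt: (3 cup + 13 tbsp = 3.8125 cup) × 6 × 240 mL/cup = 5490 mL
cocoa powder: (1 tbsp + 2 tsp = 5/3 tbsp) × 6 ÷ 16 tbsp/cup × 85 g/cup ≈ 53 g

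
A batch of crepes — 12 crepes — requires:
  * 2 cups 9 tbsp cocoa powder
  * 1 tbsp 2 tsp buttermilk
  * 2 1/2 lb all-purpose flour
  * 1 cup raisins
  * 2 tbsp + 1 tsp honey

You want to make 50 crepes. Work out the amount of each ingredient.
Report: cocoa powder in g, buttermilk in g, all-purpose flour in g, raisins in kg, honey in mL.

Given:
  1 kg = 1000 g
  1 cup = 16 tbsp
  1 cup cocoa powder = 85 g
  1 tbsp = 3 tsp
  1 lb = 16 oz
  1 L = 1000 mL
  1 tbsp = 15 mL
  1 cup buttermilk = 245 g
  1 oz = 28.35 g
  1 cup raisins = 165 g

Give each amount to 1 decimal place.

cocoa powder: 907.6 g; buttermilk: 106.3 g; all-purpose flour: 4725.0 g; raisins: 0.7 kg; honey: 145.8 mL

Scaling factor: 50/12 = 25/6.
cocoa powder: (2 cup + 9 tbsp = 2.5625 cup) × 25/6 × 85 g/cup ≈ 907.6 g
buttermilk: (1 tbsp + 2 tsp = 5/3 tbsp) × 25/6 ÷ 16 tbsp/cup × 245 g/cup ≈ 106.3 g
all-purpose flour: 2.5 lb × 25/6 × 16 oz/lb × 28.35 g/oz = 4725.0 g
raisins: 1 cup × 25/6 × 165 g/cup ÷ 1000 g/kg ≈ 0.7 kg
honey: (2 tbsp + 1 tsp = 7/3 tbsp) × 25/6 × 15 mL/tbsp ≈ 145.8 mL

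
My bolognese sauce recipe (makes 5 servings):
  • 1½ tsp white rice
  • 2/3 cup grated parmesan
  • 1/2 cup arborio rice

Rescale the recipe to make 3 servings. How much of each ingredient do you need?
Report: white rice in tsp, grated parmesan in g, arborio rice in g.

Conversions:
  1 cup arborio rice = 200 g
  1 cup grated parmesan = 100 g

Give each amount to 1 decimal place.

white rice: 0.9 tsp; grated parmesan: 40.0 g; arborio rice: 60.0 g

Scaling factor: 3/5 = 0.6.
white rice: 1.5 tsp × 3/5 = 0.9 tsp
grated parmesan: 2/3 cup × 3/5 × 100 g/cup = 40.0 g
arborio rice: 0.5 cup × 3/5 × 200 g/cup = 60.0 g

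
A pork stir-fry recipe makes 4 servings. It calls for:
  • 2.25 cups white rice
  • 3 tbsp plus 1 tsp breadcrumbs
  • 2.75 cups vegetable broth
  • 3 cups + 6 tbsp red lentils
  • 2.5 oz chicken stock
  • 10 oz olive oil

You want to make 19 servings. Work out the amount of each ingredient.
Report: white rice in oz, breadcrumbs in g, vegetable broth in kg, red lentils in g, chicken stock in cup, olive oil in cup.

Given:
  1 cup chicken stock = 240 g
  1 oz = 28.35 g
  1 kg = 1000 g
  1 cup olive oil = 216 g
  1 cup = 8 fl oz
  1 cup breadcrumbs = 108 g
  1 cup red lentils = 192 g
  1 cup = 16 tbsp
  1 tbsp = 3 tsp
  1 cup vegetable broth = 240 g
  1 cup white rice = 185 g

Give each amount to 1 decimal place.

white rice: 69.7 oz; breadcrumbs: 106.9 g; vegetable broth: 3.1 kg; red lentils: 3078.0 g; chicken stock: 1.4 cup; olive oil: 6.2 cup

Scaling factor: 19/4 = 4.75.
white rice: 2.25 cup × 19/4 × 185 g/cup ÷ 28.35 g/oz ≈ 69.7 oz
breadcrumbs: (3 tbsp + 1 tsp = 10/3 tbsp) × 19/4 ÷ 16 tbsp/cup × 108 g/cup ≈ 106.9 g
vegetable broth: 2.75 cup × 19/4 × 240 g/cup ÷ 1000 g/kg ≈ 3.1 kg
red lentils: (3 cup + 6 tbsp = 3.375 cup) × 19/4 × 192 g/cup = 3078.0 g
chicken stock: 2.5 oz × 19/4 × 28.35 g/oz ÷ 240 g/cup ≈ 1.4 cup
olive oil: 10 oz × 19/4 × 28.35 g/oz ÷ 216 g/cup ≈ 6.2 cup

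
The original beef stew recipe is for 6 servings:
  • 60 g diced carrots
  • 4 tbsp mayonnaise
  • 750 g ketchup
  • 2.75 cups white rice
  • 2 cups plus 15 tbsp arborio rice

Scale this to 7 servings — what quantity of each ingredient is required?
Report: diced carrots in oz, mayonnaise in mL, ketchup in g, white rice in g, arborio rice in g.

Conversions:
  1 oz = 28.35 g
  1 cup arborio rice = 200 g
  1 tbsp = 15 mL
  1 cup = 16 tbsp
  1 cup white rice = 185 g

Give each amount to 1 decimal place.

Scaling factor: 7/6.
diced carrots: 60 g × 7/6 ÷ 28.35 g/oz ≈ 2.5 oz
mayonnaise: 4 tbsp × 7/6 × 15 mL/tbsp = 70.0 mL
ketchup: 750 g × 7/6 = 875.0 g
white rice: 2.75 cup × 7/6 × 185 g/cup ≈ 593.5 g
arborio rice: (2 cup + 15 tbsp = 2.9375 cup) × 7/6 × 200 g/cup ≈ 685.4 g

diced carrots: 2.5 oz; mayonnaise: 70.0 mL; ketchup: 875.0 g; white rice: 593.5 g; arborio rice: 685.4 g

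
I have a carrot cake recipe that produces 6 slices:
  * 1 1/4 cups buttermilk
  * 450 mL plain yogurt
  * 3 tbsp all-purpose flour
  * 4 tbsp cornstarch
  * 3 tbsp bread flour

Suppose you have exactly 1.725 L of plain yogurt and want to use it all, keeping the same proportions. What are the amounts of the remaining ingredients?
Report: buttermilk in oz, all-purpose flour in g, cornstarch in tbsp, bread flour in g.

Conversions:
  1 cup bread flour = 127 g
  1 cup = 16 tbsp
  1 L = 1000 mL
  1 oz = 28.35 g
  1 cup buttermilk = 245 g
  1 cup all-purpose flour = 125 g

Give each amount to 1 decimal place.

buttermilk: 41.4 oz; all-purpose flour: 89.8 g; cornstarch: 15.3 tbsp; bread flour: 91.3 g

The original recipe has 0.45 L of plain yogurt, so the scaling factor is 1.725 ÷ 0.45 = 23/6.
buttermilk: 1.25 cup × 23/6 × 245 g/cup ÷ 28.35 g/oz ≈ 41.4 oz
all-purpose flour: 3 tbsp × 23/6 ÷ 16 tbsp/cup × 125 g/cup ≈ 89.8 g
cornstarch: 4 tbsp × 23/6 ≈ 15.3 tbsp
bread flour: 3 tbsp × 23/6 ÷ 16 tbsp/cup × 127 g/cup ≈ 91.3 g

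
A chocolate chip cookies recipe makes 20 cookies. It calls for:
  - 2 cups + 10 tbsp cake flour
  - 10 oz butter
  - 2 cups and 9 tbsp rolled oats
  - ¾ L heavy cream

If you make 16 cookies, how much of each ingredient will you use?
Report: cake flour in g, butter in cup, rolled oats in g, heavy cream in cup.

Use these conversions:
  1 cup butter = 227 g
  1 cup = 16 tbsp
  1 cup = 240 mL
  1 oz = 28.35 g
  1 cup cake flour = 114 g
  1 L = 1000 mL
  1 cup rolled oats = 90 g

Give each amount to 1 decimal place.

Scaling factor: 16/20 = 4/5 = 0.8.
cake flour: (2 cup + 10 tbsp = 2.625 cup) × 4/5 × 114 g/cup = 239.4 g
butter: 10 oz × 4/5 × 28.35 g/oz ÷ 227 g/cup ≈ 1.0 cup
rolled oats: (2 cup + 9 tbsp = 2.5625 cup) × 4/5 × 90 g/cup = 184.5 g
heavy cream: 0.75 L × 4/5 × 1000 mL/L ÷ 240 mL/cup = 2.5 cup

cake flour: 239.4 g; butter: 1.0 cup; rolled oats: 184.5 g; heavy cream: 2.5 cup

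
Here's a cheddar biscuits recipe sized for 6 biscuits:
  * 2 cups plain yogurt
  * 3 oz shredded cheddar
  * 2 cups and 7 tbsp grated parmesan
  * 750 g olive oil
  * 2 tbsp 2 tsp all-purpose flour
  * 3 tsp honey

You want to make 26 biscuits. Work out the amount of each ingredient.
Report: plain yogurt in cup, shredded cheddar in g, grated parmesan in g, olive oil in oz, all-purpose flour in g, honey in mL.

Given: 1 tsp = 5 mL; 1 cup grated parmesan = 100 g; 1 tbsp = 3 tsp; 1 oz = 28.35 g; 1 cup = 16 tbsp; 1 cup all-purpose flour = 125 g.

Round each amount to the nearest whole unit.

Scaling factor: 26/6 = 13/3.
plain yogurt: 2 cup × 13/3 ≈ 9 cup
shredded cheddar: 3 oz × 13/3 × 28.35 g/oz ≈ 369 g
grated parmesan: (2 cup + 7 tbsp = 2.4375 cup) × 13/3 × 100 g/cup ≈ 1056 g
olive oil: 750 g × 13/3 ÷ 28.35 g/oz ≈ 115 oz
all-purpose flour: (2 tbsp + 2 tsp = 8/3 tbsp) × 13/3 ÷ 16 tbsp/cup × 125 g/cup ≈ 90 g
honey: 3 tsp × 13/3 × 5 mL/tsp = 65 mL

plain yogurt: 9 cup; shredded cheddar: 369 g; grated parmesan: 1056 g; olive oil: 115 oz; all-purpose flour: 90 g; honey: 65 mL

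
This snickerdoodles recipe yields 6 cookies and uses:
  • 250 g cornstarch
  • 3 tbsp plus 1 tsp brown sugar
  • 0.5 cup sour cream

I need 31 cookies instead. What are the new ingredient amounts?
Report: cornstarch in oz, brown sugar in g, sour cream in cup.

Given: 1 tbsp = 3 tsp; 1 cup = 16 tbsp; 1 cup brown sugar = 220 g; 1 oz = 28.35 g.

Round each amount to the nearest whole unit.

cornstarch: 46 oz; brown sugar: 237 g; sour cream: 3 cup

Scaling factor: 31/6.
cornstarch: 250 g × 31/6 ÷ 28.35 g/oz ≈ 46 oz
brown sugar: (3 tbsp + 1 tsp = 10/3 tbsp) × 31/6 ÷ 16 tbsp/cup × 220 g/cup ≈ 237 g
sour cream: 0.5 cup × 31/6 ≈ 3 cup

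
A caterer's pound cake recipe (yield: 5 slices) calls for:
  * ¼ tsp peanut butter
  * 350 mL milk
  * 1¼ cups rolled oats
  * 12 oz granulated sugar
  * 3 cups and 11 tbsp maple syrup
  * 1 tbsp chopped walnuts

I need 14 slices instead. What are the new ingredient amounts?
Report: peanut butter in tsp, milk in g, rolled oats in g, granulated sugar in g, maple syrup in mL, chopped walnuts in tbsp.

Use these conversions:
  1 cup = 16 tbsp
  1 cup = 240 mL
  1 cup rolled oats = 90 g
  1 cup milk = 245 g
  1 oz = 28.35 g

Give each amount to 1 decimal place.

Scaling factor: 14/5 = 2.8.
peanut butter: 0.25 tsp × 14/5 = 0.7 tsp
milk: 350 mL × 14/5 ÷ 240 mL/cup × 245 g/cup ≈ 1000.4 g
rolled oats: 1.25 cup × 14/5 × 90 g/cup = 315.0 g
granulated sugar: 12 oz × 14/5 × 28.35 g/oz ≈ 952.6 g
maple syrup: (3 cup + 11 tbsp = 3.6875 cup) × 14/5 × 240 mL/cup = 2478.0 mL
chopped walnuts: 1 tbsp × 14/5 = 2.8 tbsp

peanut butter: 0.7 tsp; milk: 1000.4 g; rolled oats: 315.0 g; granulated sugar: 952.6 g; maple syrup: 2478.0 mL; chopped walnuts: 2.8 tbsp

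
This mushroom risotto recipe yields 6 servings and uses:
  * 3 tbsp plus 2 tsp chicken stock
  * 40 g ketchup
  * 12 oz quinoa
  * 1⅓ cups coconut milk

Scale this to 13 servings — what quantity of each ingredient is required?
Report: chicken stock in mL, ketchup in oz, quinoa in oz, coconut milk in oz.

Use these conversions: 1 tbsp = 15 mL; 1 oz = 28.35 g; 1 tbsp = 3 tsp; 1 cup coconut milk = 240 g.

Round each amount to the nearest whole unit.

chicken stock: 119 mL; ketchup: 3 oz; quinoa: 26 oz; coconut milk: 24 oz

Scaling factor: 13/6.
chicken stock: (3 tbsp + 2 tsp = 11/3 tbsp) × 13/6 × 15 mL/tbsp ≈ 119 mL
ketchup: 40 g × 13/6 ÷ 28.35 g/oz ≈ 3 oz
quinoa: 12 oz × 13/6 = 26 oz
coconut milk: 4/3 cup × 13/6 × 240 g/cup ÷ 28.35 g/oz ≈ 24 oz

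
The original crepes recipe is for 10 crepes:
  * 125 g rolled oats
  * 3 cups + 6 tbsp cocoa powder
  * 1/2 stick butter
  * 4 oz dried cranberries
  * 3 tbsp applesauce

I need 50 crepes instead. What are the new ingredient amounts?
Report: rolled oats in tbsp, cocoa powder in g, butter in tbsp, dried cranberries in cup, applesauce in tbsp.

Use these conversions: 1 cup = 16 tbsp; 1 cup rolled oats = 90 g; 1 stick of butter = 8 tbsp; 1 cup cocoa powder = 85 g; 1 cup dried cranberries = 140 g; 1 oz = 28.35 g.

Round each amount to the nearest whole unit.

Scaling factor: 50/10 = 5.
rolled oats: 125 g × 5 ÷ 90 g/cup × 16 tbsp/cup ≈ 111 tbsp
cocoa powder: (3 cup + 6 tbsp = 3.375 cup) × 5 × 85 g/cup ≈ 1434 g
butter: 0.5 stick × 5 × 8 tbsp/stick = 20 tbsp
dried cranberries: 4 oz × 5 × 28.35 g/oz ÷ 140 g/cup ≈ 4 cup
applesauce: 3 tbsp × 5 = 15 tbsp

rolled oats: 111 tbsp; cocoa powder: 1434 g; butter: 20 tbsp; dried cranberries: 4 cup; applesauce: 15 tbsp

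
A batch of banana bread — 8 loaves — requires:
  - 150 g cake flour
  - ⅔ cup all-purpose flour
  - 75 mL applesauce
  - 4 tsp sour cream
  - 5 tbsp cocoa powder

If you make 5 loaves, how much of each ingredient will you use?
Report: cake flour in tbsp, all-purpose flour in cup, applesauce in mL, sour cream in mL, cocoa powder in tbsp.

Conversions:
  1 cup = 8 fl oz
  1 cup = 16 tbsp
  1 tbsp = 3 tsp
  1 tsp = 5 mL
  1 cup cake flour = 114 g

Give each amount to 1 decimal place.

cake flour: 13.2 tbsp; all-purpose flour: 0.4 cup; applesauce: 46.9 mL; sour cream: 12.5 mL; cocoa powder: 3.1 tbsp

Scaling factor: 5/8 = 0.625.
cake flour: 150 g × 5/8 ÷ 114 g/cup × 16 tbsp/cup ≈ 13.2 tbsp
all-purpose flour: 2/3 cup × 5/8 ≈ 0.4 cup
applesauce: 75 mL × 5/8 ≈ 46.9 mL
sour cream: 4 tsp × 5/8 × 5 mL/tsp = 12.5 mL
cocoa powder: 5 tbsp × 5/8 ≈ 3.1 tbsp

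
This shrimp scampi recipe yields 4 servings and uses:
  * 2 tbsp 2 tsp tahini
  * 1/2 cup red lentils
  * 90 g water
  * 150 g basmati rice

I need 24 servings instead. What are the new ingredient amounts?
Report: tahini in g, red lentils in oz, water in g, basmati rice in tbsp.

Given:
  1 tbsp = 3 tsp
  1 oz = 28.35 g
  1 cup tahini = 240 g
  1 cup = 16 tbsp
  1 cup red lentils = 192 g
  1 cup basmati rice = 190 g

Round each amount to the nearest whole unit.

Scaling factor: 24/4 = 6.
tahini: (2 tbsp + 2 tsp = 8/3 tbsp) × 6 ÷ 16 tbsp/cup × 240 g/cup = 240 g
red lentils: 0.5 cup × 6 × 192 g/cup ÷ 28.35 g/oz ≈ 20 oz
water: 90 g × 6 = 540 g
basmati rice: 150 g × 6 ÷ 190 g/cup × 16 tbsp/cup ≈ 76 tbsp

tahini: 240 g; red lentils: 20 oz; water: 540 g; basmati rice: 76 tbsp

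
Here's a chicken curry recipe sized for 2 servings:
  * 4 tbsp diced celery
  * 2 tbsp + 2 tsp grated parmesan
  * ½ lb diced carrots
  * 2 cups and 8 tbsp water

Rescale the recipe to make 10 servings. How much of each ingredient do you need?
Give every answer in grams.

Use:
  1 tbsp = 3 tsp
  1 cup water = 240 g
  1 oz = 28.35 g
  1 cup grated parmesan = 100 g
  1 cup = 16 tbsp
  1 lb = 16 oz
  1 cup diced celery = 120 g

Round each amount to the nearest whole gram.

diced celery: 150 g; grated parmesan: 83 g; diced carrots: 1134 g; water: 3000 g

Scaling factor: 10/2 = 5.
diced celery: 4 tbsp × 5 ÷ 16 tbsp/cup × 120 g/cup = 150 g
grated parmesan: (2 tbsp + 2 tsp = 8/3 tbsp) × 5 ÷ 16 tbsp/cup × 100 g/cup ≈ 83 g
diced carrots: 0.5 lb × 5 × 16 oz/lb × 28.35 g/oz = 1134 g
water: (2 cup + 8 tbsp = 2.5 cup) × 5 × 240 g/cup = 3000 g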